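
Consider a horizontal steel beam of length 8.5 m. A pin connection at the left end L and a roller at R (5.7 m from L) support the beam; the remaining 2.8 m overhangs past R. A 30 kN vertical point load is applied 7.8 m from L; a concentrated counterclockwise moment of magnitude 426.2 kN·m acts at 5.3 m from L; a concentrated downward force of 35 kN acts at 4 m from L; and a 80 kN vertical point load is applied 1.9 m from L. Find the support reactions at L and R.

L_x = 0, L_y = 127.5 kN, R_y = 17.51 kN

ΣM about L: R_y·5.7 − 30·7.8 + 426.2 − 35·4 − 80·1.9 = 0 → R_y = 99.8/5.7 = 17.5088 ≈ 17.51 kN.
ΣF_y = 0: L_y + 17.5088 − 30 − 35 − 80 = 0 → L_y = 127.5 kN.
ΣF_x = 0: no horizontal applied forces, so L_x = 0.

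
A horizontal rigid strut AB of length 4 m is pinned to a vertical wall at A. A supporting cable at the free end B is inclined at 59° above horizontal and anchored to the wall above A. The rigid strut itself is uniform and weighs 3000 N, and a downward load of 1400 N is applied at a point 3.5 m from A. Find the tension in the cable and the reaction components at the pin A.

ΣM about A: T·sin59°·4 − 3000·2 − 1400·3.5 = 0 → T = 10900/(4·0.857167) = 3179.08 ≈ 3179 N.
ΣF_x = 0: A_x − T·cos59° = 0 → A_x = 3179.08 × 0.515038 = 1637 N.
ΣF_y = 0: A_y + T·sin59° − 3000 − 1400 = 0 → A_y = 4400 − 3179.08 × 0.857167 = 1675 N.

T = 3179 N, A_x = 1637 N, A_y = 1675 N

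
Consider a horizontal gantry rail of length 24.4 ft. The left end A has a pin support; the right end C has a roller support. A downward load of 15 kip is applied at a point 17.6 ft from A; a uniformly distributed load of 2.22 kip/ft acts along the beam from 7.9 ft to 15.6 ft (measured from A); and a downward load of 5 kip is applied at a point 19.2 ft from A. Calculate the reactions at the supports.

A_x = 0, A_y = 14.11 kip, C_y = 22.99 kip

Resultant of the distributed load: 2.22 × 7.7 = 17.094 kip at 11.75 ft from A.
Taking moments about A: C_y·24.4 − 15·17.6 − (2.22·7.7)·11.75 − 5·19.2 = 0 → C_y = 560.8545/24.4 = 22.9858 ≈ 22.99 kip.
ΣF_y = 0: A_y + 22.9858 − 15 − 2.22·7.7 − 5 = 0 → A_y = 14.11 kip.
ΣF_x = 0: no horizontal applied forces, so A_x = 0.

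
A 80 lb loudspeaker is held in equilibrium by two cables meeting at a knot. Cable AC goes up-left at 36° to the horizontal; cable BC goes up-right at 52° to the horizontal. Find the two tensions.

T_AC = 49.28 lb, T_BC = 64.76 lb

ΣF_x = 0: −T_AC·cos36° + T_BC·cos52° = 0 → T_BC = 1.31406·T_AC.
ΣF_y = 0: T_AC·sin36° + T_BC·sin52° = 80.
Substitute: T_AC·(0.587785 + 1.31406·0.788011) = 80 → T_AC = 49.283 ≈ 49.28 lb.
Then T_BC = 1.31406 × 49.283 = 64.76 lb.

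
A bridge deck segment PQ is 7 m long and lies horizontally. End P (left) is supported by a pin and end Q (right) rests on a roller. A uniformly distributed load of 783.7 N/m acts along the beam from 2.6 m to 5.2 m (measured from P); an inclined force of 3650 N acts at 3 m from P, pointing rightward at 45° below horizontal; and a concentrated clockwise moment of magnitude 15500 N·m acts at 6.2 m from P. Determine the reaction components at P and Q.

Resultant of the distributed load: 783.7 × 2.6 = 2037.62 N at 3.9 m from P.
Moments about P: Q_y·7 − (783.7·2.6)·3.9 − 3650·sin45°·3 − 15500 = 0 → Q_y = 31189.5/7 = 4455.64 ≈ 4456 N.
ΣF_y = 0: P_y + 4455.64 − 783.7·2.6 − 3650·sin45° = 0 → P_y = 162.9 N.
ΣF_x = 0: P_x + 3650·cos45° = 0 → P_x = -2581 N.

P_x = -2581 N, P_y = 162.9 N, Q_y = 4456 N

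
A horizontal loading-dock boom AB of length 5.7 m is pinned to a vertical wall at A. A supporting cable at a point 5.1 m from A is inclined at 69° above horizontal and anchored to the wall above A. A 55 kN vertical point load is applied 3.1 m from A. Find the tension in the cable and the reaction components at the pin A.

ΣM about A: T·sin69°·5.1 − 55·3.1 = 0 → T = 170.5/(5.1·0.93358) = 35.8099 ≈ 35.81 kN.
ΣF_x = 0: A_x − T·cos69° = 0 → A_x = 35.8099 × 0.358368 = 12.83 kN.
ΣF_y = 0: A_y + T·sin69° − 55 = 0 → A_y = 55 − 35.8099 × 0.93358 = 21.57 kN.

T = 35.81 kN, A_x = 12.83 kN, A_y = 21.57 kN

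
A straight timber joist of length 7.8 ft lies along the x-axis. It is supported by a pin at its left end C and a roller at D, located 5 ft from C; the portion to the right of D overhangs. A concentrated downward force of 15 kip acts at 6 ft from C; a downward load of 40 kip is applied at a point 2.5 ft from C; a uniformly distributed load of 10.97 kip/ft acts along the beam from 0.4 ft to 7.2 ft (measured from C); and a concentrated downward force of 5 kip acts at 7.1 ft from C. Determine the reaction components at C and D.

Resultant of the distributed load: 10.97 × 6.8 = 74.596 kip at 3.8 ft from C.
Taking moments about C: D_y·5 − 15·6 − 40·2.5 − (10.97·6.8)·3.8 − 5·7.1 = 0 → D_y = 508.9648/5 = 101.793 ≈ 101.8 kip.
ΣF_y = 0: C_y + 101.793 − 15 − 40 − 10.97·6.8 − 5 = 0 → C_y = 32.80 kip.
ΣF_x = 0: no horizontal applied forces, so C_x = 0.

C_x = 0, C_y = 32.80 kip, D_y = 101.8 kip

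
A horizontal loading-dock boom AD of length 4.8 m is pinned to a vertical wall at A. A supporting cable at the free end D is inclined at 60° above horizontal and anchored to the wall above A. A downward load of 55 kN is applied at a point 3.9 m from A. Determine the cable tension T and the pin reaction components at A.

T = 51.60 kN, A_x = 25.80 kN, A_y = 10.31 kN

ΣM about A: T·sin60°·4.8 − 55·3.9 = 0 → T = 214.5/(4.8·0.866025) = 51.6007 ≈ 51.60 kN.
ΣF_x = 0: A_x − T·cos60° = 0 → A_x = 51.6007 × 0.5 = 25.80 kN.
ΣF_y = 0: A_y + T·sin60° − 55 = 0 → A_y = 55 − 51.6007 × 0.866025 = 10.31 kN.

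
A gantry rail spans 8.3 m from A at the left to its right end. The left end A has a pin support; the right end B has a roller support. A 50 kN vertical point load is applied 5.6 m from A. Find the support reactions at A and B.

A_x = 0, A_y = 16.27 kN, B_y = 33.73 kN

ΣM about A: B_y·8.3 − 50·5.6 = 0 → B_y = 280/8.3 = 33.7349 ≈ 33.73 kN.
ΣF_y = 0: A_y + 33.7349 − 50 = 0 → A_y = 16.27 kN.
ΣF_x = 0: no horizontal applied forces, so A_x = 0.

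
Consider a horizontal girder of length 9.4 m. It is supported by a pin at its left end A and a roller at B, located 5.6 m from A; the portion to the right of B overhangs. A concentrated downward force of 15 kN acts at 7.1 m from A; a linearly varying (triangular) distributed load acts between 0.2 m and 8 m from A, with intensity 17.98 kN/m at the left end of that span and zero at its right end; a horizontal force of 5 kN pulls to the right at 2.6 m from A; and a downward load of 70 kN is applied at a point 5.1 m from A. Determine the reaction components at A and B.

Resultant of the triangular load: ½ × 17.98 × 7.8 = 70.122 kN, acting at 2.8 m from A (one-third of the span from the peak).
Taking moments about A: B_y·5.6 − 15·7.1 − (½·17.98·7.8)·2.8 − 70·5.1 = 0 → B_y = 659.8416/5.6 = 117.829 ≈ 117.8 kN.
ΣF_y = 0: A_y + 117.829 − 15 − ½·17.98·7.8 − 70 = 0 → A_y = 37.29 kN.
ΣF_x = 0: A_x + 5 = 0 → A_x = -5.000 kN.

A_x = -5.000 kN, A_y = 37.29 kN, B_y = 117.8 kN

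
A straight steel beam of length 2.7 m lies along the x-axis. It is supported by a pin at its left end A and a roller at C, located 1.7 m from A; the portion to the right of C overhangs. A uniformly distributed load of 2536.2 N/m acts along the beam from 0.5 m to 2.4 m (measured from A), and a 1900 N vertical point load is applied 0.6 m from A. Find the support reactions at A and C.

A_x = 0, A_y = 1938 N, C_y = 4781 N

Resultant of the distributed load: 2536.2 × 1.9 = 4818.78 N at 1.45 m from A.
ΣM about A: C_y·1.7 − (2536.2·1.9)·1.45 − 1900·0.6 = 0 → C_y = 8127.231/1.7 = 4780.72 ≈ 4781 N.
ΣF_y = 0: A_y + 4780.72 − 2536.2·1.9 − 1900 = 0 → A_y = 1938 N.
ΣF_x = 0: no horizontal applied forces, so A_x = 0.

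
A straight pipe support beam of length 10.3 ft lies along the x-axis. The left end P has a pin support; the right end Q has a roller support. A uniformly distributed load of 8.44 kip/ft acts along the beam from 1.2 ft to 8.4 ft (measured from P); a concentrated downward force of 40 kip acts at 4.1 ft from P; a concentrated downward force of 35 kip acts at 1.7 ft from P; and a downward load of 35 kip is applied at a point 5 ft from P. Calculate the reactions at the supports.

Resultant of the distributed load: 8.44 × 7.2 = 60.768 kip at 4.8 ft from P.
Moments about P: Q_y·10.3 − (8.44·7.2)·4.8 − 40·4.1 − 35·1.7 − 35·5 = 0 → Q_y = 690.1864/10.3 = 67.0084 ≈ 67.01 kip.
ΣF_y = 0: P_y + 67.0084 − 8.44·7.2 − 40 − 35 − 35 = 0 → P_y = 103.8 kip.
ΣF_x = 0: no horizontal applied forces, so P_x = 0.

P_x = 0, P_y = 103.8 kip, Q_y = 67.01 kip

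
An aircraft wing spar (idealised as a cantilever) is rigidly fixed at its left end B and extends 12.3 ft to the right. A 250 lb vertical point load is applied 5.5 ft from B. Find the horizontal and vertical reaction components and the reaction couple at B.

B_x = 0, B_y = 250.0 lb, M_B = 1375 lb·ft

ΣF_x = 0: B_x = 0.
ΣF_y = 0: B_y − 250 = 0 → B_y = 250.0 lb.
ΣM about B: M_B − 250·5.5 = 0 → M_B = 1375 lb·ft.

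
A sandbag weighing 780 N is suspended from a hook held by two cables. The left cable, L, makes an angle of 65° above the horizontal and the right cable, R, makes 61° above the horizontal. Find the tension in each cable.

ΣF_x = 0: −T_L·cos65° + T_R·cos61° = 0 → T_R = 0.87172·T_L.
ΣF_y = 0: T_L·sin65° + T_R·sin61° = 780.
Substitute: T_L·(0.906308 + 0.87172·0.87462) = 780 → T_L = 467.421 ≈ 467.4 N.
Then T_R = 0.87172 × 467.421 = 407.5 N.

T_L = 467.4 N, T_R = 407.5 N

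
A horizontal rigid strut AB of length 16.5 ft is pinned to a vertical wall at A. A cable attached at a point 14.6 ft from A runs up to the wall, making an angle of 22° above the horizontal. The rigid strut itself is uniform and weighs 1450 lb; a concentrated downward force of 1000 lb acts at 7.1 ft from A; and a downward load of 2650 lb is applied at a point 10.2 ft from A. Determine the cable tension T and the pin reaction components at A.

ΣM about A: T·sin22°·14.6 − 1450·8.25 − 1000·7.1 − 2650·10.2 = 0 → T = 46092.5/(14.6·0.374607) = 8427.55 ≈ 8428 lb.
ΣF_x = 0: A_x − T·cos22° = 0 → A_x = 8427.55 × 0.927184 = 7814 lb.
ΣF_y = 0: A_y + T·sin22° − 1450 − 1000 − 2650 = 0 → A_y = 5100 − 8427.55 × 0.374607 = 1943 lb.

T = 8428 lb, A_x = 7814 lb, A_y = 1943 lb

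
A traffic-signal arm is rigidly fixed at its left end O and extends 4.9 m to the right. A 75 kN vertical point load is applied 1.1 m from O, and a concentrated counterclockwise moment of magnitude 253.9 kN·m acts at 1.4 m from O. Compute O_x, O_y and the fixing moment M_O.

O_x = 0, O_y = 75.00 kN, M_O = -171.4 kN·m

ΣF_x = 0: O_x = 0.
ΣF_y = 0: O_y − 75 = 0 → O_y = 75.00 kN.
ΣM about O: M_O − 75·1.1 + 253.9 = 0 → M_O = -171.4 kN·m.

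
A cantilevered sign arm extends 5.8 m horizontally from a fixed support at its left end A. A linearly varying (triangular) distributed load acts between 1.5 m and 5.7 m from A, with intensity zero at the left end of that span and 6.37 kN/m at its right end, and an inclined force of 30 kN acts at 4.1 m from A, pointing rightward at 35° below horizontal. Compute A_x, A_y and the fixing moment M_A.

A_x = -24.57 kN, A_y = 30.58 kN, M_A = 128.1 kN·m

Resultant of the triangular load: ½ × 6.37 × 4.2 = 13.377 kN, acting at 4.3 m from A (one-third of the span from the peak).
ΣF_x = 0: A_x + 30·cos35° = 0 → A_x = -24.57 kN.
ΣF_y = 0: A_y − ½·6.37·4.2 − 30·sin35° = 0 → A_y = 30.58 kN.
ΣM about A: M_A − (½·6.37·4.2)·4.3 − 30·sin35°·4.1 = 0 → M_A = 128.1 kN·m.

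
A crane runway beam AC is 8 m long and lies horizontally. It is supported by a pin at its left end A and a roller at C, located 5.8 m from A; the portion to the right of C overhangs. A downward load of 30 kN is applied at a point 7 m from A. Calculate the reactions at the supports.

A_x = 0, A_y = -6.207 kN, C_y = 36.21 kN

Moments about A: C_y·5.8 − 30·7 = 0 → C_y = 210/5.8 = 36.2069 ≈ 36.21 kN.
ΣF_y = 0: A_y + 36.2069 − 30 = 0 → A_y = -6.207 kN.
ΣF_x = 0: no horizontal applied forces, so A_x = 0.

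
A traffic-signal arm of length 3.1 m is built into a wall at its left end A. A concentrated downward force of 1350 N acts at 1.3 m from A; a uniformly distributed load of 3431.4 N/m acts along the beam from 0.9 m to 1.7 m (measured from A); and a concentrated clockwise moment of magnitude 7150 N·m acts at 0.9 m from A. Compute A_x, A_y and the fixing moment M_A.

Resultant of the distributed load: 3431.4 × 0.8 = 2745.12 N at 1.3 m from A.
ΣF_x = 0: A_x = 0.
ΣF_y = 0: A_y − 1350 − 3431.4·0.8 = 0 → A_y = 4095 N.
ΣM about A: M_A − 1350·1.3 − (3431.4·0.8)·1.3 − 7150 = 0 → M_A = 12470 N·m.

A_x = 0, A_y = 4095 N, M_A = 12470 N·m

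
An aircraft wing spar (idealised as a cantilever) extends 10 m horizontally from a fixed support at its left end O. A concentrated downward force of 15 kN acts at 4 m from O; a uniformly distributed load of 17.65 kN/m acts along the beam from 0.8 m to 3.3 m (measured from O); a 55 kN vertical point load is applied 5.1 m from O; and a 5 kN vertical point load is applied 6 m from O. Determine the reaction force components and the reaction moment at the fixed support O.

O_x = 0, O_y = 119.1 kN, M_O = 461.0 kN·m

Resultant of the distributed load: 17.65 × 2.5 = 44.125 kN at 2.05 m from O.
ΣF_x = 0: O_x = 0.
ΣF_y = 0: O_y − 15 − 17.65·2.5 − 55 − 5 = 0 → O_y = 119.1 kN.
ΣM about O: M_O − 15·4 − (17.65·2.5)·2.05 − 55·5.1 − 5·6 = 0 → M_O = 461.0 kN·m.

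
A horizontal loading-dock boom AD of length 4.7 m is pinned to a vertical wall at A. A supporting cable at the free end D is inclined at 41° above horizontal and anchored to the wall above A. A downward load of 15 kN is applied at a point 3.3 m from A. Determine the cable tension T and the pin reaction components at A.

T = 16.05 kN, A_x = 12.12 kN, A_y = 4.468 kN

ΣM about A: T·sin41°·4.7 − 15·3.3 = 0 → T = 49.5/(4.7·0.656059) = 16.0533 ≈ 16.05 kN.
ΣF_x = 0: A_x − T·cos41° = 0 → A_x = 16.0533 × 0.75471 = 12.12 kN.
ΣF_y = 0: A_y + T·sin41° − 15 = 0 → A_y = 15 − 16.0533 × 0.656059 = 4.468 kN.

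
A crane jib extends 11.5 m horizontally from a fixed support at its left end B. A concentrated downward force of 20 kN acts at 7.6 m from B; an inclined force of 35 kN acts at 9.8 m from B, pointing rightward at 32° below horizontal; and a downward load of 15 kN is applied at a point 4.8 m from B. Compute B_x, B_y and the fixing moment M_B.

ΣF_x = 0: B_x + 35·cos32° = 0 → B_x = -29.68 kN.
ΣF_y = 0: B_y − 20 − 35·sin32° − 15 = 0 → B_y = 53.55 kN.
ΣM about B: M_B − 20·7.6 − 35·sin32°·9.8 − 15·4.8 = 0 → M_B = 405.8 kN·m.

B_x = -29.68 kN, B_y = 53.55 kN, M_B = 405.8 kN·m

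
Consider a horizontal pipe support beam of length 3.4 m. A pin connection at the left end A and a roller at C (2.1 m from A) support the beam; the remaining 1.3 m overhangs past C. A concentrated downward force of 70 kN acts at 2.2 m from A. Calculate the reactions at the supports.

A_x = 0, A_y = -3.333 kN, C_y = 73.33 kN

ΣM about A: C_y·2.1 − 70·2.2 = 0 → C_y = 154/2.1 = 73.3333 ≈ 73.33 kN.
ΣF_y = 0: A_y + 73.3333 − 70 = 0 → A_y = -3.333 kN.
ΣF_x = 0: no horizontal applied forces, so A_x = 0.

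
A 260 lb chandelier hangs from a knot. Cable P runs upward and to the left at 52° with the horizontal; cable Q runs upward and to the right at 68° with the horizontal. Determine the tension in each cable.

T_P = 112.5 lb, T_Q = 184.8 lb

ΣF_x = 0: −T_P·cos52° + T_Q·cos68° = 0 → T_Q = 1.64349·T_P.
ΣF_y = 0: T_P·sin52° + T_Q·sin68° = 260.
Substitute: T_P·(0.788011 + 1.64349·0.927184) = 260 → T_P = 112.465 ≈ 112.5 lb.
Then T_Q = 1.64349 × 112.465 = 184.8 lb.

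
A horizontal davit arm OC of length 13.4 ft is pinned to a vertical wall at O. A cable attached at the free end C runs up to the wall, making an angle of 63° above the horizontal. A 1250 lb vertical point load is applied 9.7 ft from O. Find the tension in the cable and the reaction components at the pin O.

ΣM about O: T·sin63°·13.4 − 1250·9.7 = 0 → T = 12125/(13.4·0.891007) = 1015.54 ≈ 1016 lb.
ΣF_x = 0: O_x − T·cos63° = 0 → O_x = 1015.54 × 0.45399 = 461.0 lb.
ΣF_y = 0: O_y + T·sin63° − 1250 = 0 → O_y = 1250 − 1015.54 × 0.891007 = 345.1 lb.

T = 1016 lb, O_x = 461.0 lb, O_y = 345.1 lb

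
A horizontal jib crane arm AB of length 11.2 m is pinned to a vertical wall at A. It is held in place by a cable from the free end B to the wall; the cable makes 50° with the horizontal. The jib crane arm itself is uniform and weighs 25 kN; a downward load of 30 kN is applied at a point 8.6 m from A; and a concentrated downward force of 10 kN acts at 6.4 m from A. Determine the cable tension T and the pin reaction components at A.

ΣM about A: T·sin50°·11.2 − 25·5.6 − 30·8.6 − 10·6.4 = 0 → T = 462/(11.2·0.766044) = 53.8481 ≈ 53.85 kN.
ΣF_x = 0: A_x − T·cos50° = 0 → A_x = 53.8481 × 0.642788 = 34.61 kN.
ΣF_y = 0: A_y + T·sin50° − 25 − 30 − 10 = 0 → A_y = 65 − 53.8481 × 0.766044 = 23.75 kN.

T = 53.85 kN, A_x = 34.61 kN, A_y = 23.75 kN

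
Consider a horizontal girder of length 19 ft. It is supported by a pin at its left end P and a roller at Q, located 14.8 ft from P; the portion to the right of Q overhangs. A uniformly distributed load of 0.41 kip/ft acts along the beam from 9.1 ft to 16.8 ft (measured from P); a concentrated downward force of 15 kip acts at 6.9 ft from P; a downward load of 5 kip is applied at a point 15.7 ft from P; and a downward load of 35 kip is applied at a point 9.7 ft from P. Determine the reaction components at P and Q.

P_x = 0, P_y = 20.16 kip, Q_y = 38.00 kip

Resultant of the distributed load: 0.41 × 7.7 = 3.157 kip at 12.95 ft from P.
Taking moments about P: Q_y·14.8 − (0.41·7.7)·12.95 − 15·6.9 − 5·15.7 − 35·9.7 = 0 → Q_y = 562.38315/14.8 = 37.9989 ≈ 38.00 kip.
ΣF_y = 0: P_y + 37.9989 − 0.41·7.7 − 15 − 5 − 35 = 0 → P_y = 20.16 kip.
ΣF_x = 0: no horizontal applied forces, so P_x = 0.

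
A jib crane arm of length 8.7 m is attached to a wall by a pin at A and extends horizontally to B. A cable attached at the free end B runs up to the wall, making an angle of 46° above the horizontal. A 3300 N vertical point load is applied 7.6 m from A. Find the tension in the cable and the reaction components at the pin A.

ΣM about A: T·sin46°·8.7 − 3300·7.6 = 0 → T = 25080/(8.7·0.71934) = 4007.5 ≈ 4008 N.
ΣF_x = 0: A_x − T·cos46° = 0 → A_x = 4007.5 × 0.694658 = 2784 N.
ΣF_y = 0: A_y + T·sin46° − 3300 = 0 → A_y = 3300 − 4007.5 × 0.71934 = 417.2 N.

T = 4008 N, A_x = 2784 N, A_y = 417.2 N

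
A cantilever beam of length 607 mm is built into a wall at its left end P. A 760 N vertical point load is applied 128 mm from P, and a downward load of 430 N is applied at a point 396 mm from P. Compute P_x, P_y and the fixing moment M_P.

ΣF_x = 0: P_x = 0.
ΣF_y = 0: P_y − 760 − 430 = 0 → P_y = 1190 N.
ΣM about P: M_P − 760·128 − 430·396 = 0 → M_P = 267600 N·mm.

P_x = 0, P_y = 1190 N, M_P = 267600 N·mm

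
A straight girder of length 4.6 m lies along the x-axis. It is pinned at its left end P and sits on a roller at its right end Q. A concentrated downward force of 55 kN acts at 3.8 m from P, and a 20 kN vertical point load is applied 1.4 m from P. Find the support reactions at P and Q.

P_x = 0, P_y = 23.48 kN, Q_y = 51.52 kN

Moments about P: Q_y·4.6 − 55·3.8 − 20·1.4 = 0 → Q_y = 237/4.6 = 51.5217 ≈ 51.52 kN.
ΣF_y = 0: P_y + 51.5217 − 55 − 20 = 0 → P_y = 23.48 kN.
ΣF_x = 0: no horizontal applied forces, so P_x = 0.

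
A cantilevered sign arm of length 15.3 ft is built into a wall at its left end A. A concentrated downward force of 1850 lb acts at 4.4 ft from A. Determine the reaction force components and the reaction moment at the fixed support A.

ΣF_x = 0: A_x = 0.
ΣF_y = 0: A_y − 1850 = 0 → A_y = 1850 lb.
ΣM about A: M_A − 1850·4.4 = 0 → M_A = 8140 lb·ft.

A_x = 0, A_y = 1850 lb, M_A = 8140 lb·ft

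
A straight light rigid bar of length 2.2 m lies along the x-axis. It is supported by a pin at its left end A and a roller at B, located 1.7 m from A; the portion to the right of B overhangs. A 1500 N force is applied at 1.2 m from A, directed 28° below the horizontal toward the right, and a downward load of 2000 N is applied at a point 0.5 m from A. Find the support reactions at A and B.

A_x = -1324 N, A_y = 1619 N, B_y = 1085 N

Moments about A: B_y·1.7 − 1500·sin28°·1.2 − 2000·0.5 = 0 → B_y = 1845.05/1.7 = 1085.32 ≈ 1085 N.
ΣF_y = 0: A_y + 1085.32 − 1500·sin28° − 2000 = 0 → A_y = 1619 N.
ΣF_x = 0: A_x + 1500·cos28° = 0 → A_x = -1324 N.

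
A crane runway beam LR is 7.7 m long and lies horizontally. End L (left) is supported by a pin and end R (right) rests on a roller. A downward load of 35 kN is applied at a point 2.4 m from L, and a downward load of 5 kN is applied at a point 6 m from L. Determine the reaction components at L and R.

ΣM about L: R_y·7.7 − 35·2.4 − 5·6 = 0 → R_y = 114/7.7 = 14.8052 ≈ 14.81 kN.
ΣF_y = 0: L_y + 14.8052 − 35 − 5 = 0 → L_y = 25.19 kN.
ΣF_x = 0: no horizontal applied forces, so L_x = 0.

L_x = 0, L_y = 25.19 kN, R_y = 14.81 kN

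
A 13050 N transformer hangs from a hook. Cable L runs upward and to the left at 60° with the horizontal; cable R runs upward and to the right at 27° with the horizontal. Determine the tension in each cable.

T_L = 11640 N, T_R = 6534 N

ΣF_x = 0: −T_L·cos60° + T_R·cos27° = 0 → T_R = 0.561163·T_L.
ΣF_y = 0: T_L·sin60° + T_R·sin27° = 13050.
Substitute: T_L·(0.866025 + 0.561163·0.45399) = 13050 → T_L = 11643.6 ≈ 11640 N.
Then T_R = 0.561163 × 11643.6 = 6534 N.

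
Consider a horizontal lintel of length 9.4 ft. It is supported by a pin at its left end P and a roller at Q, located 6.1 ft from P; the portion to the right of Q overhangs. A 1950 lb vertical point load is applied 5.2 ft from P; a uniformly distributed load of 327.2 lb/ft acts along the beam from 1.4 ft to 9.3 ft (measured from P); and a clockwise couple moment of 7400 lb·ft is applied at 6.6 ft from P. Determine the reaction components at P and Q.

P_x = 0, P_y = -607.6 lb, Q_y = 5142 lb

Resultant of the distributed load: 327.2 × 7.9 = 2584.88 lb at 5.35 ft from P.
Taking moments about P: Q_y·6.1 − 1950·5.2 − (327.2·7.9)·5.35 − 7400 = 0 → Q_y = 31369.108/6.1 = 5142.48 ≈ 5142 lb.
ΣF_y = 0: P_y + 5142.48 − 1950 − 327.2·7.9 = 0 → P_y = -607.6 lb.
ΣF_x = 0: no horizontal applied forces, so P_x = 0.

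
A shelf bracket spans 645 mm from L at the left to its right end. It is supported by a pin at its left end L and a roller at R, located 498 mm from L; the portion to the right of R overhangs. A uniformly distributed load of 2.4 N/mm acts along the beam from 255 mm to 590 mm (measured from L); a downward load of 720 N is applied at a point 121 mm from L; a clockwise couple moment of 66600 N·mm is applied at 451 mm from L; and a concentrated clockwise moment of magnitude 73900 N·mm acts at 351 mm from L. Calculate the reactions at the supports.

L_x = 0, L_y = 384.8 N, R_y = 1139 N

Resultant of the distributed load: 2.4 × 335 = 804 N at 422.5 mm from L.
Moments about L: R_y·498 − (2.4·335)·422.5 − 720·121 − 66600 − 73900 = 0 → R_y = 567310/498 = 1139.18 ≈ 1139 N.
ΣF_y = 0: L_y + 1139.18 − 2.4·335 − 720 = 0 → L_y = 384.8 N.
ΣF_x = 0: no horizontal applied forces, so L_x = 0.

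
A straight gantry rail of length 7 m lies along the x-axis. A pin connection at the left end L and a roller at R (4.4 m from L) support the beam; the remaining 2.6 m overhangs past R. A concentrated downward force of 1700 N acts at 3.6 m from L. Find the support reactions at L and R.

L_x = 0, L_y = 309.1 N, R_y = 1391 N

ΣM about L: R_y·4.4 − 1700·3.6 = 0 → R_y = 6120/4.4 = 1390.91 ≈ 1391 N.
ΣF_y = 0: L_y + 1390.91 − 1700 = 0 → L_y = 309.1 N.
ΣF_x = 0: no horizontal applied forces, so L_x = 0.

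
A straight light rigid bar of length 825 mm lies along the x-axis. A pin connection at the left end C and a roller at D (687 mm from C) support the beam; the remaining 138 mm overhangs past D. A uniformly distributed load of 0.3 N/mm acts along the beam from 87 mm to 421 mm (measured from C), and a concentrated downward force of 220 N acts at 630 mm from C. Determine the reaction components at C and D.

C_x = 0, C_y = 81.41 N, D_y = 238.8 N

Resultant of the distributed load: 0.3 × 334 = 100.2 N at 254 mm from C.
ΣM about C: D_y·687 − (0.3·334)·254 − 220·630 = 0 → D_y = 164050.8/687 = 238.793 ≈ 238.8 N.
ΣF_y = 0: C_y + 238.793 − 0.3·334 − 220 = 0 → C_y = 81.41 N.
ΣF_x = 0: no horizontal applied forces, so C_x = 0.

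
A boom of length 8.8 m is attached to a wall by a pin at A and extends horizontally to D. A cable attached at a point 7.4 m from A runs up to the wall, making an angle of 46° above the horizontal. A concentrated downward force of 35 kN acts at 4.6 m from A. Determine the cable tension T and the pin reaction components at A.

T = 30.25 kN, A_x = 21.01 kN, A_y = 13.24 kN

ΣM about A: T·sin46°·7.4 − 35·4.6 = 0 → T = 161/(7.4·0.71934) = 30.2454 ≈ 30.25 kN.
ΣF_x = 0: A_x − T·cos46° = 0 → A_x = 30.2454 × 0.694658 = 21.01 kN.
ΣF_y = 0: A_y + T·sin46° − 35 = 0 → A_y = 35 − 30.2454 × 0.71934 = 13.24 kN.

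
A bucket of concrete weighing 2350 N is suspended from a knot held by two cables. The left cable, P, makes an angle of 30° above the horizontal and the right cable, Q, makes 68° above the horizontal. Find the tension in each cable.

ΣF_x = 0: −T_P·cos30° + T_Q·cos68° = 0 → T_Q = 2.31183·T_P.
ΣF_y = 0: T_P·sin30° + T_Q·sin68° = 2350.
Substitute: T_P·(0.5 + 2.31183·0.927184) = 2350 → T_P = 888.976 ≈ 889.0 N.
Then T_Q = 2.31183 × 888.976 = 2055 N.

T_P = 889.0 N, T_Q = 2055 N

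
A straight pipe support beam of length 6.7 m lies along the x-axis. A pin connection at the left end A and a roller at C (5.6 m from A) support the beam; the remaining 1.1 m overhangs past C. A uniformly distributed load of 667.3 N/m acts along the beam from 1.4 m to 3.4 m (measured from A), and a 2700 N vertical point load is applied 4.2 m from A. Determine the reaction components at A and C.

Resultant of the distributed load: 667.3 × 2 = 1334.6 N at 2.4 m from A.
Moments about A: C_y·5.6 − (667.3·2)·2.4 − 2700·4.2 = 0 → C_y = 14543.04/5.6 = 2596.97 ≈ 2597 N.
ΣF_y = 0: A_y + 2596.97 − 667.3·2 − 2700 = 0 → A_y = 1438 N.
ΣF_x = 0: no horizontal applied forces, so A_x = 0.

A_x = 0, A_y = 1438 N, C_y = 2597 N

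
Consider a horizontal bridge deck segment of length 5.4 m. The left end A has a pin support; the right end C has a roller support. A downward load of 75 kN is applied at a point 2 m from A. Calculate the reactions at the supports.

ΣM about A: C_y·5.4 − 75·2 = 0 → C_y = 150/5.4 = 27.7778 ≈ 27.78 kN.
ΣF_y = 0: A_y + 27.7778 − 75 = 0 → A_y = 47.22 kN.
ΣF_x = 0: no horizontal applied forces, so A_x = 0.

A_x = 0, A_y = 47.22 kN, C_y = 27.78 kN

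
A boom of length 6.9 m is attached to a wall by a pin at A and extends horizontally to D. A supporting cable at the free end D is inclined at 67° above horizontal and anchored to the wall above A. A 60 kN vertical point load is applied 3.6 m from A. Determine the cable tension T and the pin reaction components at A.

T = 34.01 kN, A_x = 13.29 kN, A_y = 28.70 kN

ΣM about A: T·sin67°·6.9 − 60·3.6 = 0 → T = 216/(6.9·0.920505) = 34.0078 ≈ 34.01 kN.
ΣF_x = 0: A_x − T·cos67° = 0 → A_x = 34.0078 × 0.390731 = 13.29 kN.
ΣF_y = 0: A_y + T·sin67° − 60 = 0 → A_y = 60 − 34.0078 × 0.920505 = 28.70 kN.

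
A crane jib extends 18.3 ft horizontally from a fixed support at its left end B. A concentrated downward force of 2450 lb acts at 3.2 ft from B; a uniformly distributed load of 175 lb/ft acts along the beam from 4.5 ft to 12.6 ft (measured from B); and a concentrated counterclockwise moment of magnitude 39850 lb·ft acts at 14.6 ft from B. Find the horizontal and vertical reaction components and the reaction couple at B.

Resultant of the distributed load: 175 × 8.1 = 1417.5 lb at 8.55 ft from B.
ΣF_x = 0: B_x = 0.
ΣF_y = 0: B_y − 2450 − 175·8.1 = 0 → B_y = 3868 lb.
ΣM about B: M_B − 2450·3.2 − (175·8.1)·8.55 + 39850 = 0 → M_B = -19890 lb·ft.

B_x = 0, B_y = 3868 lb, M_B = -19890 lb·ft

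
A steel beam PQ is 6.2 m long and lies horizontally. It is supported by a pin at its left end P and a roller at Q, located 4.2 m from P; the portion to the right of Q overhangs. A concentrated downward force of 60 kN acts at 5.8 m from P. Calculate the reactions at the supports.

Moments about P: Q_y·4.2 − 60·5.8 = 0 → Q_y = 348/4.2 = 82.8571 ≈ 82.86 kN.
ΣF_y = 0: P_y + 82.8571 − 60 = 0 → P_y = -22.86 kN.
ΣF_x = 0: no horizontal applied forces, so P_x = 0.

P_x = 0, P_y = -22.86 kN, Q_y = 82.86 kN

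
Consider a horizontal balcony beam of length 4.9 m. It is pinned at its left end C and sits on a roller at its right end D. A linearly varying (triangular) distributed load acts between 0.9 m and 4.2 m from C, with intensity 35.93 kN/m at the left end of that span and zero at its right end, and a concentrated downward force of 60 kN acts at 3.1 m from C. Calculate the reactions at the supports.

Resultant of the triangular load: ½ × 35.93 × 3.3 = 59.2845 kN, acting at 2 m from C (one-third of the span from the peak).
Moments about C: D_y·4.9 − (½·35.93·3.3)·2 − 60·3.1 = 0 → D_y = 304.569/4.9 = 62.1569 ≈ 62.16 kN.
ΣF_y = 0: C_y + 62.1569 − ½·35.93·3.3 − 60 = 0 → C_y = 57.13 kN.
ΣF_x = 0: no horizontal applied forces, so C_x = 0.

C_x = 0, C_y = 57.13 kN, D_y = 62.16 kN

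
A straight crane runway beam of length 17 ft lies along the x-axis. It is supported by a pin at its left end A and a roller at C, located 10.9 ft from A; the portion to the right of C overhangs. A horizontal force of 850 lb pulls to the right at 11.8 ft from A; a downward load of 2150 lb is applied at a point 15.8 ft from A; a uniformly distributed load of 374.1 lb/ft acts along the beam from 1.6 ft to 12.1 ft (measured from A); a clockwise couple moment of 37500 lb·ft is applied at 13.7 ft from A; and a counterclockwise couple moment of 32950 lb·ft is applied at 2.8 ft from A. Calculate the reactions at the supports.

A_x = -850.0 lb, A_y = 75.56 lb, C_y = 6002 lb

Resultant of the distributed load: 374.1 × 10.5 = 3928.05 lb at 6.85 ft from A.
Taking moments about A: C_y·10.9 − 2150·15.8 − (374.1·10.5)·6.85 − 37500 + 32950 = 0 → C_y = 65427.1425/10.9 = 6002.49 ≈ 6002 lb.
ΣF_y = 0: A_y + 6002.49 − 2150 − 374.1·10.5 = 0 → A_y = 75.56 lb.
ΣF_x = 0: A_x + 850 = 0 → A_x = -850.0 lb.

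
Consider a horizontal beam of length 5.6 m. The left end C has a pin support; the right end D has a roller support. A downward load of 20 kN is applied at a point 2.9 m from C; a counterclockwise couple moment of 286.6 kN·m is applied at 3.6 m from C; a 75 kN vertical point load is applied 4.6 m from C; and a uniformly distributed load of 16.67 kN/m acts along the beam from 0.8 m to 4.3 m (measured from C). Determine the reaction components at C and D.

C_x = 0, C_y = 106.0 kN, D_y = 47.35 kN

Resultant of the distributed load: 16.67 × 3.5 = 58.345 kN at 2.55 m from C.
Moments about C: D_y·5.6 − 20·2.9 + 286.6 − 75·4.6 − (16.67·3.5)·2.55 = 0 → D_y = 265.17975/5.6 = 47.3535 ≈ 47.35 kN.
ΣF_y = 0: C_y + 47.3535 − 20 − 75 − 16.67·3.5 = 0 → C_y = 106.0 kN.
ΣF_x = 0: no horizontal applied forces, so C_x = 0.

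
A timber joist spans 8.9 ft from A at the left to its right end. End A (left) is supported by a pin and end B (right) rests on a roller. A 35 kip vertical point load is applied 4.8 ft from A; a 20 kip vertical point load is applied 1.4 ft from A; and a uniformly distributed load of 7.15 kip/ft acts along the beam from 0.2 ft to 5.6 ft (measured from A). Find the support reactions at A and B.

Resultant of the distributed load: 7.15 × 5.4 = 38.61 kip at 2.9 ft from A.
Taking moments about A: B_y·8.9 − 35·4.8 − 20·1.4 − (7.15·5.4)·2.9 = 0 → B_y = 307.969/8.9 = 34.6033 ≈ 34.60 kip.
ΣF_y = 0: A_y + 34.6033 − 35 − 20 − 7.15·5.4 = 0 → A_y = 59.01 kip.
ΣF_x = 0: no horizontal applied forces, so A_x = 0.

A_x = 0, A_y = 59.01 kip, B_y = 34.60 kip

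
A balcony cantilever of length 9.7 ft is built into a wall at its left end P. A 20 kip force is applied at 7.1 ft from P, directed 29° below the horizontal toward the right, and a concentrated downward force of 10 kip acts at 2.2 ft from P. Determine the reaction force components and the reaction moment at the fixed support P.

ΣF_x = 0: P_x + 20·cos29° = 0 → P_x = -17.49 kip.
ΣF_y = 0: P_y − 20·sin29° − 10 = 0 → P_y = 19.70 kip.
ΣM about P: M_P − 20·sin29°·7.1 − 10·2.2 = 0 → M_P = 90.84 kip·ft.

P_x = -17.49 kip, P_y = 19.70 kip, M_P = 90.84 kip·ft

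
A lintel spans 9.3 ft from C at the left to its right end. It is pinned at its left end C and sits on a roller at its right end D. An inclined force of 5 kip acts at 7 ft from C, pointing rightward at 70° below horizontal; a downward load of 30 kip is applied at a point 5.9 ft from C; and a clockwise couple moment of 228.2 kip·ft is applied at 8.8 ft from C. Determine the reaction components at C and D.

ΣM about C: D_y·9.3 − 5·sin70°·7 − 30·5.9 − 228.2 = 0 → D_y = 438.089/9.3 = 47.1063 ≈ 47.11 kip.
ΣF_y = 0: C_y + 47.1063 − 5·sin70° − 30 = 0 → C_y = -12.41 kip.
ΣF_x = 0: C_x + 5·cos70° = 0 → C_x = -1.710 kip.

C_x = -1.710 kip, C_y = -12.41 kip, D_y = 47.11 kip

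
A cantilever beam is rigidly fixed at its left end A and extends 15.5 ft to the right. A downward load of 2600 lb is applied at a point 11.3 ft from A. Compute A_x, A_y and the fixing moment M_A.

A_x = 0, A_y = 2600 lb, M_A = 29380 lb·ft

ΣF_x = 0: A_x = 0.
ΣF_y = 0: A_y − 2600 = 0 → A_y = 2600 lb.
ΣM about A: M_A − 2600·11.3 = 0 → M_A = 29380 lb·ft.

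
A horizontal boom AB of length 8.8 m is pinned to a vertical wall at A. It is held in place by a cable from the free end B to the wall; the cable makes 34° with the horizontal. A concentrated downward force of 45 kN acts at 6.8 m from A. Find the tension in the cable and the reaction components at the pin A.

ΣM about A: T·sin34°·8.8 − 45·6.8 = 0 → T = 306/(8.8·0.559193) = 62.1838 ≈ 62.18 kN.
ΣF_x = 0: A_x − T·cos34° = 0 → A_x = 62.1838 × 0.829038 = 51.55 kN.
ΣF_y = 0: A_y + T·sin34° − 45 = 0 → A_y = 45 − 62.1838 × 0.559193 = 10.23 kN.

T = 62.18 kN, A_x = 51.55 kN, A_y = 10.23 kN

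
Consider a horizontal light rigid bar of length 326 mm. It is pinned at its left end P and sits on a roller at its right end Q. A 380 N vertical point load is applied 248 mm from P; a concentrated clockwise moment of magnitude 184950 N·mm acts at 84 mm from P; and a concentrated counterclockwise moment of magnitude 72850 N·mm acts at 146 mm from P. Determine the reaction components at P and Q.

Moments about P: Q_y·326 − 380·248 − 184950 + 72850 = 0 → Q_y = 206340/326 = 632.945 ≈ 632.9 N.
ΣF_y = 0: P_y + 632.945 − 380 = 0 → P_y = -252.9 N.
ΣF_x = 0: no horizontal applied forces, so P_x = 0.

P_x = 0, P_y = -252.9 N, Q_y = 632.9 N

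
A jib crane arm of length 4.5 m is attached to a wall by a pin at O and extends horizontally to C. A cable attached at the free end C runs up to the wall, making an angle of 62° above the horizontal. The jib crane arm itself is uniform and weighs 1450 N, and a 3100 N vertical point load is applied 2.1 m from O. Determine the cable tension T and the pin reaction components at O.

ΣM about O: T·sin62°·4.5 − 1450·2.25 − 3100·2.1 = 0 → T = 9772.5/(4.5·0.882948) = 2459.56 ≈ 2460 N.
ΣF_x = 0: O_x − T·cos62° = 0 → O_x = 2459.56 × 0.469472 = 1155 N.
ΣF_y = 0: O_y + T·sin62° − 1450 − 3100 = 0 → O_y = 4550 − 2459.56 × 0.882948 = 2378 N.

T = 2460 N, O_x = 1155 N, O_y = 2378 N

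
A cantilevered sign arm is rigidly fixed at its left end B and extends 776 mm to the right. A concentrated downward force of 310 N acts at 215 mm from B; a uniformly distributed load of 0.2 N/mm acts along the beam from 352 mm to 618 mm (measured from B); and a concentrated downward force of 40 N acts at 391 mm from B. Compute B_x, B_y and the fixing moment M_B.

B_x = 0, B_y = 403.2 N, M_B = 108100 N·mm

Resultant of the distributed load: 0.2 × 266 = 53.2 N at 485 mm from B.
ΣF_x = 0: B_x = 0.
ΣF_y = 0: B_y − 310 − 0.2·266 − 40 = 0 → B_y = 403.2 N.
ΣM about B: M_B − 310·215 − (0.2·266)·485 − 40·391 = 0 → M_B = 108100 N·mm.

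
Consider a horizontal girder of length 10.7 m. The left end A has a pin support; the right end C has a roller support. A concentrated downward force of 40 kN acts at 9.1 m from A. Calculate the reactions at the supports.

A_x = 0, A_y = 5.981 kN, C_y = 34.02 kN

ΣM about A: C_y·10.7 − 40·9.1 = 0 → C_y = 364/10.7 = 34.0187 ≈ 34.02 kN.
ΣF_y = 0: A_y + 34.0187 − 40 = 0 → A_y = 5.981 kN.
ΣF_x = 0: no horizontal applied forces, so A_x = 0.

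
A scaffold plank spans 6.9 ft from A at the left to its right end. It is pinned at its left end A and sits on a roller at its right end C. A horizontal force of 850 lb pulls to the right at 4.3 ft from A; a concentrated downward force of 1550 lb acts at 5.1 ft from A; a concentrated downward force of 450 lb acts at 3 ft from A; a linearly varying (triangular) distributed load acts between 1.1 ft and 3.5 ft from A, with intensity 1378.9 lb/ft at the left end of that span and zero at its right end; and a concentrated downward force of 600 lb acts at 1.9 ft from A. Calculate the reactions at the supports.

Resultant of the triangular load: ½ × 1378.9 × 2.4 = 1654.68 lb, acting at 1.9 ft from A (one-third of the span from the peak).
ΣM about A: C_y·6.9 − 1550·5.1 − 450·3 − (½·1378.9·2.4)·1.9 − 600·1.9 = 0 → C_y = 13538.892/6.9 = 1962.16 ≈ 1962 lb.
ΣF_y = 0: A_y + 1962.16 − 1550 − 450 − ½·1378.9·2.4 − 600 = 0 → A_y = 2293 lb.
ΣF_x = 0: A_x + 850 = 0 → A_x = -850.0 lb.

A_x = -850.0 lb, A_y = 2293 lb, C_y = 1962 lb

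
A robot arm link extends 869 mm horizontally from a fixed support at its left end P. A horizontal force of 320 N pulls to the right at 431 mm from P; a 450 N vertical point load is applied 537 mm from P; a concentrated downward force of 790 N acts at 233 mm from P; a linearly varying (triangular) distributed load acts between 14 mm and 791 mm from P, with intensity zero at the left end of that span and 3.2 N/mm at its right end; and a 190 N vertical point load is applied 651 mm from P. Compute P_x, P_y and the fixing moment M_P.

Resultant of the triangular load: ½ × 3.2 × 777 = 1243.2 N, acting at 532 mm from P (one-third of the span from the peak).
ΣF_x = 0: P_x + 320 = 0 → P_x = -320.0 N.
ΣF_y = 0: P_y − 450 − 790 − ½·3.2·777 − 190 = 0 → P_y = 2673 N.
ΣM about P: M_P − 450·537 − 790·233 − (½·3.2·777)·532 − 190·651 = 0 → M_P = 1211000 N·mm.

P_x = -320.0 N, P_y = 2673 N, M_P = 1211000 N·mm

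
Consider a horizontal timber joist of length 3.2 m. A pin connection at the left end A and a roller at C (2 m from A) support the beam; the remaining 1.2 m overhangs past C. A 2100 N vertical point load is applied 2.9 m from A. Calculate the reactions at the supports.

A_x = 0, A_y = -945.0 N, C_y = 3045 N

Taking moments about A: C_y·2 − 2100·2.9 = 0 → C_y = 6090/2 = 3045 N.
ΣF_y = 0: A_y + 3045 − 2100 = 0 → A_y = -945.0 N.
ΣF_x = 0: no horizontal applied forces, so A_x = 0.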